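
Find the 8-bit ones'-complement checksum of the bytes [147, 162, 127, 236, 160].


Sum = 832 mod 256 = 64
Complement = 191

191


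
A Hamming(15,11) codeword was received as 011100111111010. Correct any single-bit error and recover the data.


Syndrome = 0: no error detected

Data: 10011111010 (no errors)


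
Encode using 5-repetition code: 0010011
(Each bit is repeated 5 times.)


Each bit -> 5 copies

00000000001111100000000001111111111


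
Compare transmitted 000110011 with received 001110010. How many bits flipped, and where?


XOR: 001000001

2 error(s) at position(s): 2, 8


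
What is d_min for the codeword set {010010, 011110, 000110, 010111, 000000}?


Comparing all pairs, minimum distance: 2
Can detect 1 errors, correct 0 errors

2


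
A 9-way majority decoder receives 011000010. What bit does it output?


Ones: 3 out of 9
Threshold: 5

0 (3/9 voted 1)


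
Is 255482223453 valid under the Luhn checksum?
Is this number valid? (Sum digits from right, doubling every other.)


Luhn sum = 43
43 mod 10 = 3

Invalid (Luhn sum mod 10 = 3)


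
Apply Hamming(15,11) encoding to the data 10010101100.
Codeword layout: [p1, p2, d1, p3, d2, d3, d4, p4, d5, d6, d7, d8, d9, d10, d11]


Parity bits: p1=1, p2=1, p3=1, p4=1

111100110101100


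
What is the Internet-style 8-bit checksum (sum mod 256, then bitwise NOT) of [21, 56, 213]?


Sum = 290 mod 256 = 34
Complement = 221

221


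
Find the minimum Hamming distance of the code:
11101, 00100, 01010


Comparing all pairs, minimum distance: 3
Can detect 2 errors, correct 1 errors

3


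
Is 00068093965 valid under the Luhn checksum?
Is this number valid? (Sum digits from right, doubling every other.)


Luhn sum = 43
43 mod 10 = 3

Invalid (Luhn sum mod 10 = 3)


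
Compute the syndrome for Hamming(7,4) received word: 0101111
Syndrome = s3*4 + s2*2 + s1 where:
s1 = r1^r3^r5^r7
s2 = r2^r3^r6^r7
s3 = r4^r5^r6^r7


s1=0, s2=1, s3=0

Syndrome = 2 (error at position 2)


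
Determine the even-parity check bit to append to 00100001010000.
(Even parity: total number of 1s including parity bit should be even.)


Number of 1s in data: 3
Parity bit: 1

1


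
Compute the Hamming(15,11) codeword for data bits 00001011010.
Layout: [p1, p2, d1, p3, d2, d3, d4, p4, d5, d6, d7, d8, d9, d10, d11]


Parity bits: p1=0, p2=0, p3=0, p4=0

000000001011010


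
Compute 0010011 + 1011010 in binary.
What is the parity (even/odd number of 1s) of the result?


0010011 = 19
1011010 = 90
Sum = 109 = 1101101
1s count = 5

odd parity (5 ones in 1101101)


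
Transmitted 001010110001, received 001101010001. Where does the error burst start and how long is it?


XOR: 000111100000

Burst at position 3, length 4


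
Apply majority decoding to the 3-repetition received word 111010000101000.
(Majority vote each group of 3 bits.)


Groups: 111, 010, 000, 101, 000
Majority votes: 10010

10010


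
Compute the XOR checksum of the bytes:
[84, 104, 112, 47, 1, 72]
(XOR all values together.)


XOR chain: 84 ^ 104 ^ 112 ^ 47 ^ 1 ^ 72 = 42

42


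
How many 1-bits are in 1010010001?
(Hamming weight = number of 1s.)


Counting 1s in 1010010001

4


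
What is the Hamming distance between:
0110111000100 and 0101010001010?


XOR: 0011101001110
Count of 1s: 7

7


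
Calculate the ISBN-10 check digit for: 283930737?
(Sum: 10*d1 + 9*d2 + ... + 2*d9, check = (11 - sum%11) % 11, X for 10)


Weighted sum: 248
248 mod 11 = 6

Check digit: 5


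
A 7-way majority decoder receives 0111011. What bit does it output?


Ones: 5 out of 7
Threshold: 4

1 (5/7 voted 1)


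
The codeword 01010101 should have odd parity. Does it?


Number of 1s: 4

No, parity error (4 ones)


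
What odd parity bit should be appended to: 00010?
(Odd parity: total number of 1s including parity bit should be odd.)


Number of 1s in data: 1
Parity bit: 0

0


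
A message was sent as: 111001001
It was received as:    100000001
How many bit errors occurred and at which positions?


XOR: 011001000

3 error(s) at position(s): 1, 2, 5


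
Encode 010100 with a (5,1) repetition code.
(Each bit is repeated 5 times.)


Each bit -> 5 copies

000001111100000111110000000000


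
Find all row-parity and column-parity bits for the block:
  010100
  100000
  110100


Row parities: 011
Column parities: 000000

Row P: 011, Col P: 000000, Corner: 0


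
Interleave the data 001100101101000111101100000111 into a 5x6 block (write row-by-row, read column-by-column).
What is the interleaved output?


Matrix:
  001100
  101101
  000111
  101100
  000111
Read columns: 010100000011010111110010101101

010100000011010111110010101101


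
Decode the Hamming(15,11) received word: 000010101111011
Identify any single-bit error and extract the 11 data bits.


Syndrome = 7: error at position 7

Data: 01001111011 (corrected bit 7)


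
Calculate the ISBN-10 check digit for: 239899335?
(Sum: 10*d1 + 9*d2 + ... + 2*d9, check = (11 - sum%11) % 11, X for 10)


Weighted sum: 305
305 mod 11 = 8

Check digit: 3


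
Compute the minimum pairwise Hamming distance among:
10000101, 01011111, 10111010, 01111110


Comparing all pairs, minimum distance: 2
Can detect 1 errors, correct 0 errors

2


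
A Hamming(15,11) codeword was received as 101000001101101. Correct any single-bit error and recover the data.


Syndrome = 15: error at position 15

Data: 10001101100 (corrected bit 15)


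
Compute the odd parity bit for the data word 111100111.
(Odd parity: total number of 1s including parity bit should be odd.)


Number of 1s in data: 7
Parity bit: 0

0


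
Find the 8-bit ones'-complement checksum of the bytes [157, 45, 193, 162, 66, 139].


Sum = 762 mod 256 = 250
Complement = 5

5


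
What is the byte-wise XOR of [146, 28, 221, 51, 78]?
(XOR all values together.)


XOR chain: 146 ^ 28 ^ 221 ^ 51 ^ 78 = 46

46


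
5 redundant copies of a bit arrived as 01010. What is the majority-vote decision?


Ones: 2 out of 5
Threshold: 3

0 (2/5 voted 1)


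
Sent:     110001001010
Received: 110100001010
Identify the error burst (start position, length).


XOR: 000101000000

Burst at position 3, length 3


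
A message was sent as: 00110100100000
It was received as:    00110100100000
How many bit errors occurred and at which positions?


XOR: 00000000000000

0 errors (received matches sent)


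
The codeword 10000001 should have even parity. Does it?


Number of 1s: 2

Yes, parity is correct (2 ones)


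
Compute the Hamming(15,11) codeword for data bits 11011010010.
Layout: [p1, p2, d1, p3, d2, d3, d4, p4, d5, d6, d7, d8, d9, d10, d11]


Parity bits: p1=1, p2=0, p3=1, p4=1

101110111010010


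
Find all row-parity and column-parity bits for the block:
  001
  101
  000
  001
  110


Row parities: 10010
Column parities: 011

Row P: 10010, Col P: 011, Corner: 0


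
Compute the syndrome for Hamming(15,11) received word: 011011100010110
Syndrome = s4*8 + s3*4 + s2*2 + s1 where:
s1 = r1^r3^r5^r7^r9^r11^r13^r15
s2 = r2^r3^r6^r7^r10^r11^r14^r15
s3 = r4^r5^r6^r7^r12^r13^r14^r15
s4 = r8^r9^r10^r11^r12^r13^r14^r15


s1=1, s2=0, s3=1, s4=1

Syndrome = 13 (error at position 13)


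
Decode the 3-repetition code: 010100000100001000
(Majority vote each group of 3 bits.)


Groups: 010, 100, 000, 100, 001, 000
Majority votes: 000000

000000


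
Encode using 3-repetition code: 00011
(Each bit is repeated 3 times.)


Each bit -> 3 copies

000000000111111


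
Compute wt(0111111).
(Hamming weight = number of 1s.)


Counting 1s in 0111111

6


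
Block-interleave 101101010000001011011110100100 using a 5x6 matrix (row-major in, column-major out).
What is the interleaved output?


Matrix:
  101101
  010000
  001011
  011110
  100100
Read columns: 100010101010110100110011010100

100010101010110100110011010100


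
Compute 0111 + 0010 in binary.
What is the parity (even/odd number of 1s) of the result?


0111 = 7
0010 = 2
Sum = 9 = 1001
1s count = 2

even parity (2 ones in 1001)


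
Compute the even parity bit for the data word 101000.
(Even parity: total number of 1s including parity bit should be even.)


Number of 1s in data: 2
Parity bit: 0

0


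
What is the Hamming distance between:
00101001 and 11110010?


XOR: 11011011
Count of 1s: 6

6


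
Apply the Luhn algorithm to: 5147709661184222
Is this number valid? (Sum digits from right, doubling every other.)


Luhn sum = 67
67 mod 10 = 7

Invalid (Luhn sum mod 10 = 7)


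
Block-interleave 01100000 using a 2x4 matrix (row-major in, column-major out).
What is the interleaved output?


Matrix:
  0110
  0000
Read columns: 00101000

00101000


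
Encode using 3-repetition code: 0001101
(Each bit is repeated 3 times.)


Each bit -> 3 copies

000000000111111000111


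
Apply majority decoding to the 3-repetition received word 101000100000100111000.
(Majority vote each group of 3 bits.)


Groups: 101, 000, 100, 000, 100, 111, 000
Majority votes: 1000010

1000010


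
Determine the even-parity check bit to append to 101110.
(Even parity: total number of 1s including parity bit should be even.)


Number of 1s in data: 4
Parity bit: 0

0


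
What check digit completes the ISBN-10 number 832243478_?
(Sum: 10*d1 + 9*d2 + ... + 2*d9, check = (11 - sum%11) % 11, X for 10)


Weighted sum: 229
229 mod 11 = 9

Check digit: 2


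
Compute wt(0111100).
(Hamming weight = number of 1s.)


Counting 1s in 0111100

4


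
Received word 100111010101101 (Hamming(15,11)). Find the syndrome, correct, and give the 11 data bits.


Syndrome = 10: error at position 10

Data: 01100001101 (corrected bit 10)


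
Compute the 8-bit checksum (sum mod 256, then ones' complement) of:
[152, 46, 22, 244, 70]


Sum = 534 mod 256 = 22
Complement = 233

233


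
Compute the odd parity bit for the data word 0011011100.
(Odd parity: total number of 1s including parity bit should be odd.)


Number of 1s in data: 5
Parity bit: 0

0


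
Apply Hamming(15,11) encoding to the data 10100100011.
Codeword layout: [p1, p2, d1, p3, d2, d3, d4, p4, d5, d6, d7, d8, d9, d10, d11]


Parity bits: p1=0, p2=1, p3=1, p4=1

011101010100011


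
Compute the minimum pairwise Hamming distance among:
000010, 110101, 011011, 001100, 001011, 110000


Comparing all pairs, minimum distance: 1
Can detect 0 errors, correct 0 errors

1


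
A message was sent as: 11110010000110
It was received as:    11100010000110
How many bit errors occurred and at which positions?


XOR: 00010000000000

1 error(s) at position(s): 3


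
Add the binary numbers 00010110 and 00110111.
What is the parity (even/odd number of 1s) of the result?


00010110 = 22
00110111 = 55
Sum = 77 = 1001101
1s count = 4

even parity (4 ones in 1001101)


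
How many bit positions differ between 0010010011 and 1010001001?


XOR: 1000011010
Count of 1s: 4

4


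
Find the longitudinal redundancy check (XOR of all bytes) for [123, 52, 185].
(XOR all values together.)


XOR chain: 123 ^ 52 ^ 185 = 246

246


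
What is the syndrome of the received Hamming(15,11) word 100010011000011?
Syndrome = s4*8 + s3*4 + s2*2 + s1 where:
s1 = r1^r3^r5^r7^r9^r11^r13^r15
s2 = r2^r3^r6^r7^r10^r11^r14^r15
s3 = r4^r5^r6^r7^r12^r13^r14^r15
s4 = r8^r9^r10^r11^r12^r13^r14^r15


s1=0, s2=0, s3=1, s4=0

Syndrome = 4 (error at position 4)


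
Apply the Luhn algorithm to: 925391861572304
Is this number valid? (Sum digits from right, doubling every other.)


Luhn sum = 66
66 mod 10 = 6

Invalid (Luhn sum mod 10 = 6)


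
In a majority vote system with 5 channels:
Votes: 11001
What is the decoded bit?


Ones: 3 out of 5
Threshold: 3

1 (3/5 voted 1)


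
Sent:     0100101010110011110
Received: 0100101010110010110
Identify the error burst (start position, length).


XOR: 0000000000000001000

Burst at position 15, length 1


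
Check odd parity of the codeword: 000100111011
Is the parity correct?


Number of 1s: 6

No, parity error (6 ones)


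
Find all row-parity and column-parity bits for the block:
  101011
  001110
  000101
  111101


Row parities: 0101
Column parities: 011101

Row P: 0101, Col P: 011101, Corner: 0


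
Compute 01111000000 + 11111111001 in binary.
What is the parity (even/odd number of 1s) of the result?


01111000000 = 960
11111111001 = 2041
Sum = 3001 = 101110111001
1s count = 8

even parity (8 ones in 101110111001)


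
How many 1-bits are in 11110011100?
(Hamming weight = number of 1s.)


Counting 1s in 11110011100

7


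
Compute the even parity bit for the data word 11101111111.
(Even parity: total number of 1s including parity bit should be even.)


Number of 1s in data: 10
Parity bit: 0

0


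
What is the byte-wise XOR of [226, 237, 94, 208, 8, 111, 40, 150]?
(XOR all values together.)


XOR chain: 226 ^ 237 ^ 94 ^ 208 ^ 8 ^ 111 ^ 40 ^ 150 = 88

88


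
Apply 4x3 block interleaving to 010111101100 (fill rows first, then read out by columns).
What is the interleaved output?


Matrix:
  010
  111
  101
  100
Read columns: 011111000110

011111000110


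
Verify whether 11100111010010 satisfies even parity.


Number of 1s: 8

Yes, parity is correct (8 ones)


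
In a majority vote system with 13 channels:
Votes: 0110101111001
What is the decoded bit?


Ones: 8 out of 13
Threshold: 7

1 (8/13 voted 1)


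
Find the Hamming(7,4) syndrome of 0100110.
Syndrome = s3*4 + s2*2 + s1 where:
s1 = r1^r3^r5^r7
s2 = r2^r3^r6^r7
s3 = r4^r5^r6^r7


s1=1, s2=0, s3=0

Syndrome = 1 (error at position 1)


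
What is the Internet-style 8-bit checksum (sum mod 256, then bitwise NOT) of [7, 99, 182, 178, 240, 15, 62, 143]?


Sum = 926 mod 256 = 158
Complement = 97

97


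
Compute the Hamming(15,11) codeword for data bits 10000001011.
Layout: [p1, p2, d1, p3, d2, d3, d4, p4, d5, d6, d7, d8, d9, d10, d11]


Parity bits: p1=0, p2=1, p3=1, p4=1

011100010001011


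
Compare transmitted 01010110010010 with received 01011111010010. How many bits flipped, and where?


XOR: 00001001000000

2 error(s) at position(s): 4, 7


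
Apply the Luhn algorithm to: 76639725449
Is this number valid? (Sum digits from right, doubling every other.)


Luhn sum = 60
60 mod 10 = 0

Valid (Luhn sum mod 10 = 0)


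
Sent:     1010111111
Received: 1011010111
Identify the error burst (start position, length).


XOR: 0001101000

Burst at position 3, length 4


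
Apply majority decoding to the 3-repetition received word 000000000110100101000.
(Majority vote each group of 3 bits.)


Groups: 000, 000, 000, 110, 100, 101, 000
Majority votes: 0001010

0001010


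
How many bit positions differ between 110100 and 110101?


XOR: 000001
Count of 1s: 1

1


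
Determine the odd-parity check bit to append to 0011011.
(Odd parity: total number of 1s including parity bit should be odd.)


Number of 1s in data: 4
Parity bit: 1

1


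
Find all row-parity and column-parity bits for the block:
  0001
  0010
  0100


Row parities: 111
Column parities: 0111

Row P: 111, Col P: 0111, Corner: 1


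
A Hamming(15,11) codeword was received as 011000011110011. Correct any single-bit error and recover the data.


Syndrome = 0: no error detected

Data: 10001110011 (no errors)


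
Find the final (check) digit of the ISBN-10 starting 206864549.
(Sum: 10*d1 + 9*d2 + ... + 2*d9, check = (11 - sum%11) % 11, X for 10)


Weighted sum: 230
230 mod 11 = 10

Check digit: 1


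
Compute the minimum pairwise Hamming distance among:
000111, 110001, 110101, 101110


Comparing all pairs, minimum distance: 1
Can detect 0 errors, correct 0 errors

1


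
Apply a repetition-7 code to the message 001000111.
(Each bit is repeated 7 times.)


Each bit -> 7 copies

000000000000001111111000000000000000000000111111111111111111111


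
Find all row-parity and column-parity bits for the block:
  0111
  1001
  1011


Row parities: 101
Column parities: 0101

Row P: 101, Col P: 0101, Corner: 0


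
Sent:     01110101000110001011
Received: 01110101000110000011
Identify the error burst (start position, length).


XOR: 00000000000000001000

Burst at position 16, length 1


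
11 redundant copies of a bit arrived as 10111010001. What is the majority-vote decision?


Ones: 6 out of 11
Threshold: 6

1 (6/11 voted 1)


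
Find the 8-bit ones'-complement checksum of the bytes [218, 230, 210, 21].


Sum = 679 mod 256 = 167
Complement = 88

88


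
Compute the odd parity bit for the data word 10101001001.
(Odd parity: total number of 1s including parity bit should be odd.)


Number of 1s in data: 5
Parity bit: 0

0


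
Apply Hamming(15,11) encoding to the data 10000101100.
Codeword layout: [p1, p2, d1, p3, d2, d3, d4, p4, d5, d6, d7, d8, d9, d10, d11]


Parity bits: p1=0, p2=0, p3=0, p4=1

001000010101100


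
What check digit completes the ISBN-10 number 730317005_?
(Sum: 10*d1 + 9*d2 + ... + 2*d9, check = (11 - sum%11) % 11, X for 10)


Weighted sum: 169
169 mod 11 = 4

Check digit: 7


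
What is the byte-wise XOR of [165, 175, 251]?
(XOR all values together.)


XOR chain: 165 ^ 175 ^ 251 = 241

241


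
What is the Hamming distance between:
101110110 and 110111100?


XOR: 011001010
Count of 1s: 4

4


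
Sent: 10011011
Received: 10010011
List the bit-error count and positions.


XOR: 00001000

1 error(s) at position(s): 4


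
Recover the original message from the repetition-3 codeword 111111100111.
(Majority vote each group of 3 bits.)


Groups: 111, 111, 100, 111
Majority votes: 1101

1101


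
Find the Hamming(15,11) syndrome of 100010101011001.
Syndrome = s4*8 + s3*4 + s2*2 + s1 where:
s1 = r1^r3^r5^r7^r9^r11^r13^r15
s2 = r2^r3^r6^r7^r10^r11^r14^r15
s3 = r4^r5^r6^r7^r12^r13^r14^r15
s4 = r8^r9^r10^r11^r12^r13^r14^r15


s1=0, s2=1, s3=0, s4=0

Syndrome = 2 (error at position 2)


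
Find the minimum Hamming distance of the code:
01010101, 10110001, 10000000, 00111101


Comparing all pairs, minimum distance: 3
Can detect 2 errors, correct 1 errors

3


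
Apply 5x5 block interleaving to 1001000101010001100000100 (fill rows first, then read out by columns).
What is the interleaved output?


Matrix:
  10010
  00101
  01000
  11000
  00100
Read columns: 1001000110010011000001000

1001000110010011000001000


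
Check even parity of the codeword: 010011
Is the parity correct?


Number of 1s: 3

No, parity error (3 ones)


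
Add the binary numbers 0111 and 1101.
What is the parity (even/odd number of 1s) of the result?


0111 = 7
1101 = 13
Sum = 20 = 10100
1s count = 2

even parity (2 ones in 10100)


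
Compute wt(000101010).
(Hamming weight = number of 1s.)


Counting 1s in 000101010

3


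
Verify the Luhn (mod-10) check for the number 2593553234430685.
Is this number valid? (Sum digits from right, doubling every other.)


Luhn sum = 74
74 mod 10 = 4

Invalid (Luhn sum mod 10 = 4)


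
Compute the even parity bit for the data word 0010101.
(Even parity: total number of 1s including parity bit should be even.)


Number of 1s in data: 3
Parity bit: 1

1


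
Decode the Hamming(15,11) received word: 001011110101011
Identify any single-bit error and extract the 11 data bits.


Syndrome = 8: error at position 8

Data: 11110101011 (corrected bit 8)


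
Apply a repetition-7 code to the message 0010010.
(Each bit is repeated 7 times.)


Each bit -> 7 copies

0000000000000011111110000000000000011111110000000


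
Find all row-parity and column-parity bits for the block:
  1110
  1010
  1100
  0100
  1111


Row parities: 10010
Column parities: 0011

Row P: 10010, Col P: 0011, Corner: 0


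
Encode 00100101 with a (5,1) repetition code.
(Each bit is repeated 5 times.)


Each bit -> 5 copies

0000000000111110000000000111110000011111


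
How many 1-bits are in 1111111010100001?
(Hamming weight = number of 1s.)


Counting 1s in 1111111010100001

10


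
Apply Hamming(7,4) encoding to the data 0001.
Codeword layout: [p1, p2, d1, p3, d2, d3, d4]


Parity bits: p1=1, p2=1, p3=1

1101001


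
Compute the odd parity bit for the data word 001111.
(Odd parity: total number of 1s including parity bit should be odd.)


Number of 1s in data: 4
Parity bit: 1

1


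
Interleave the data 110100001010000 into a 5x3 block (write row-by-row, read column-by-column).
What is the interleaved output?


Matrix:
  110
  100
  001
  010
  000
Read columns: 110001001000100

110001001000100


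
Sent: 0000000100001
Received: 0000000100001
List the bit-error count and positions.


XOR: 0000000000000

0 errors (received matches sent)


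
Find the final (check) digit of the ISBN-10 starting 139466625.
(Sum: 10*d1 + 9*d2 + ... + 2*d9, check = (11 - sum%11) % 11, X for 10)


Weighted sum: 243
243 mod 11 = 1

Check digit: X


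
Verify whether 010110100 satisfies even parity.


Number of 1s: 4

Yes, parity is correct (4 ones)


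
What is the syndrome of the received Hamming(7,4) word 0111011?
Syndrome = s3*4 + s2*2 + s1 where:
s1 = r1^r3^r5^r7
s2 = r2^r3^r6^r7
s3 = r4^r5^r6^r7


s1=0, s2=0, s3=1

Syndrome = 4 (error at position 4)


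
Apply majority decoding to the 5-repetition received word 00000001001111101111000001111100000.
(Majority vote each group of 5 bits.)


Groups: 00000, 00100, 11111, 01111, 00000, 11111, 00000
Majority votes: 0011010

0011010


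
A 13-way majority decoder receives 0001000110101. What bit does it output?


Ones: 5 out of 13
Threshold: 7

0 (5/13 voted 1)


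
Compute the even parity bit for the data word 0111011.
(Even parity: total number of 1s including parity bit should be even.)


Number of 1s in data: 5
Parity bit: 1

1


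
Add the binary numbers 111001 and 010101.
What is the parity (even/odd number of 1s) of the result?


111001 = 57
010101 = 21
Sum = 78 = 1001110
1s count = 4

even parity (4 ones in 1001110)


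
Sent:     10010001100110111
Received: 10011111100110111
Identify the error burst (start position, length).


XOR: 00001110000000000

Burst at position 4, length 3


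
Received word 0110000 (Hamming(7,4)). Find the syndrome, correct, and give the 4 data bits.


Syndrome = 1: error at position 1

Data: 1000 (corrected bit 1)


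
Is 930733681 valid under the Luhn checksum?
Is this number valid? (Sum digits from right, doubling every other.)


Luhn sum = 43
43 mod 10 = 3

Invalid (Luhn sum mod 10 = 3)


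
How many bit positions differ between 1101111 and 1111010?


XOR: 0010101
Count of 1s: 3

3


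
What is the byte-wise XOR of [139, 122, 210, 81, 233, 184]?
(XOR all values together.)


XOR chain: 139 ^ 122 ^ 210 ^ 81 ^ 233 ^ 184 = 35

35


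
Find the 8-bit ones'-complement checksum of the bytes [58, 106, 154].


Sum = 318 mod 256 = 62
Complement = 193

193


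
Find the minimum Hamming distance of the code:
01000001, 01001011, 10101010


Comparing all pairs, minimum distance: 2
Can detect 1 errors, correct 0 errors

2


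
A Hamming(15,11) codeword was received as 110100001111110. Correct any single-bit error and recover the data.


Syndrome = 0: no error detected

Data: 00001111110 (no errors)


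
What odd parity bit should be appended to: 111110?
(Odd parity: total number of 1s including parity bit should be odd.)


Number of 1s in data: 5
Parity bit: 0

0


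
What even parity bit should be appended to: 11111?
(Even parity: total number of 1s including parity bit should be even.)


Number of 1s in data: 5
Parity bit: 1

1


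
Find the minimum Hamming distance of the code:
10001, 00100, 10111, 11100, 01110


Comparing all pairs, minimum distance: 2
Can detect 1 errors, correct 0 errors

2


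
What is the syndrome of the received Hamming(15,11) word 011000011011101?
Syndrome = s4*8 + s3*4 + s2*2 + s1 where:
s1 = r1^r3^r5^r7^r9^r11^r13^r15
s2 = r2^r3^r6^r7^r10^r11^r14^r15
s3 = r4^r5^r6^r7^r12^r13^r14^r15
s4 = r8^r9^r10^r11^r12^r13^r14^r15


s1=1, s2=0, s3=1, s4=0

Syndrome = 5 (error at position 5)


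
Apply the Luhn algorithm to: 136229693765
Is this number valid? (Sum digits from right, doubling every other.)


Luhn sum = 56
56 mod 10 = 6

Invalid (Luhn sum mod 10 = 6)


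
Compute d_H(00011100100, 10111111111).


XOR: 10100011011
Count of 1s: 6

6


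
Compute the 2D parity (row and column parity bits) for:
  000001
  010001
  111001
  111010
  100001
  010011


Row parities: 100001
Column parities: 100001

Row P: 100001, Col P: 100001, Corner: 0


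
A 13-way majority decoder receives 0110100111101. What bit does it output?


Ones: 8 out of 13
Threshold: 7

1 (8/13 voted 1)


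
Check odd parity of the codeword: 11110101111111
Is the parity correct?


Number of 1s: 12

No, parity error (12 ones)


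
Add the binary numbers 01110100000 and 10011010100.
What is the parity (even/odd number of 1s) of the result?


01110100000 = 928
10011010100 = 1236
Sum = 2164 = 100001110100
1s count = 5

odd parity (5 ones in 100001110100)


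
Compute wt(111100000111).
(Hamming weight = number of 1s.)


Counting 1s in 111100000111

7


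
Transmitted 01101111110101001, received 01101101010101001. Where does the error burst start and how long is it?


XOR: 00000010100000000

Burst at position 6, length 3


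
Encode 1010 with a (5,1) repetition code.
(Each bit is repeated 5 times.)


Each bit -> 5 copies

11111000001111100000


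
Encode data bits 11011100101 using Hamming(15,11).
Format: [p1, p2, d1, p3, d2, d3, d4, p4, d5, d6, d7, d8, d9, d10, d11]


Parity bits: p1=0, p2=0, p3=0, p4=0

001010101100101


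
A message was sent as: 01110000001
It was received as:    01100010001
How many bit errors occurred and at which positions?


XOR: 00010010000

2 error(s) at position(s): 3, 6


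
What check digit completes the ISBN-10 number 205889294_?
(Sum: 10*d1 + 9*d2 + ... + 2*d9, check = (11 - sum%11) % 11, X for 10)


Weighted sum: 252
252 mod 11 = 10

Check digit: 1


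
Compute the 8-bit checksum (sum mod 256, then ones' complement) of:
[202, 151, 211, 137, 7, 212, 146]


Sum = 1066 mod 256 = 42
Complement = 213

213


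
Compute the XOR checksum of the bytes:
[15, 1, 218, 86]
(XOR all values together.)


XOR chain: 15 ^ 1 ^ 218 ^ 86 = 130

130


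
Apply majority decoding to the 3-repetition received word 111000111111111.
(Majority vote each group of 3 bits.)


Groups: 111, 000, 111, 111, 111
Majority votes: 10111

10111


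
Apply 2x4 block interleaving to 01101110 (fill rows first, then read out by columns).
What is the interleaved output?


Matrix:
  0110
  1110
Read columns: 01111100

01111100


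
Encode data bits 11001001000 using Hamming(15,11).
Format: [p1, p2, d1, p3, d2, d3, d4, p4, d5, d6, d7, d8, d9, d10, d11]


Parity bits: p1=1, p2=1, p3=0, p4=0

111010001001000


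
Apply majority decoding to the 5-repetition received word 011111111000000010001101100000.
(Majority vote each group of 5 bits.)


Groups: 01111, 11110, 00000, 01000, 11011, 00000
Majority votes: 110010

110010


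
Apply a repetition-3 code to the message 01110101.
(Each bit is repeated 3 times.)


Each bit -> 3 copies

000111111111000111000111


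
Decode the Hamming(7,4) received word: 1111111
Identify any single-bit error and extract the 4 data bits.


Syndrome = 0: no error detected

Data: 1111 (no errors)


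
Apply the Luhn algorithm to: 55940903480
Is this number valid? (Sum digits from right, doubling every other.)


Luhn sum = 49
49 mod 10 = 9

Invalid (Luhn sum mod 10 = 9)


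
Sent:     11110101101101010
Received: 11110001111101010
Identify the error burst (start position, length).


XOR: 00000100010000000

Burst at position 5, length 5


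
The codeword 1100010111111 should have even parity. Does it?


Number of 1s: 9

No, parity error (9 ones)


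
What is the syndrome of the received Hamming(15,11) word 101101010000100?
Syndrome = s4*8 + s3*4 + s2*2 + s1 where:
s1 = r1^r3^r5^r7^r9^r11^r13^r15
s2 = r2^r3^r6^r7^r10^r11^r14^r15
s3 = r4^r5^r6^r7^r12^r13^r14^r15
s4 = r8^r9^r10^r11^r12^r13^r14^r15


s1=1, s2=0, s3=1, s4=0

Syndrome = 5 (error at position 5)


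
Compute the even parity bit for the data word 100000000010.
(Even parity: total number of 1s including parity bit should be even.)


Number of 1s in data: 2
Parity bit: 0

0


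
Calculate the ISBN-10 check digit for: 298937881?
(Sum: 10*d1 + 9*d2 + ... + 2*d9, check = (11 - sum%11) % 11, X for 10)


Weighted sum: 339
339 mod 11 = 9

Check digit: 2


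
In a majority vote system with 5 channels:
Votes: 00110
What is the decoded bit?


Ones: 2 out of 5
Threshold: 3

0 (2/5 voted 1)


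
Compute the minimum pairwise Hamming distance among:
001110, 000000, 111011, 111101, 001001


Comparing all pairs, minimum distance: 2
Can detect 1 errors, correct 0 errors

2


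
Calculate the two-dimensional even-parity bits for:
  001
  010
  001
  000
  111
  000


Row parities: 111010
Column parities: 101

Row P: 111010, Col P: 101, Corner: 0


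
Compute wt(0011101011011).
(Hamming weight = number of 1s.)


Counting 1s in 0011101011011

8


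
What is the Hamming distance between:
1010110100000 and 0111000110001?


XOR: 1101110010001
Count of 1s: 7

7


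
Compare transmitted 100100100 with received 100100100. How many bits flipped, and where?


XOR: 000000000

0 errors (received matches sent)


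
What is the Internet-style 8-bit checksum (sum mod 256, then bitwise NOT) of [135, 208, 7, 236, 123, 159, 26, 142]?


Sum = 1036 mod 256 = 12
Complement = 243

243


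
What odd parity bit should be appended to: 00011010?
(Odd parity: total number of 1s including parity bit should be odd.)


Number of 1s in data: 3
Parity bit: 0

0


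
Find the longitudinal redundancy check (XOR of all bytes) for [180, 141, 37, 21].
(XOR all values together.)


XOR chain: 180 ^ 141 ^ 37 ^ 21 = 9

9


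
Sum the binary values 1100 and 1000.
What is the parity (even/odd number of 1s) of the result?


1100 = 12
1000 = 8
Sum = 20 = 10100
1s count = 2

even parity (2 ones in 10100)


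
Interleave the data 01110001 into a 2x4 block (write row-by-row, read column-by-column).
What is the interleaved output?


Matrix:
  0111
  0001
Read columns: 00101011

00101011


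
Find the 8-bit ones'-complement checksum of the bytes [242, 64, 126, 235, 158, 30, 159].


Sum = 1014 mod 256 = 246
Complement = 9

9


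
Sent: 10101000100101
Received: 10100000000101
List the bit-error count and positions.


XOR: 00001000100000

2 error(s) at position(s): 4, 8


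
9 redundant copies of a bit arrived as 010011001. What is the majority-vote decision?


Ones: 4 out of 9
Threshold: 5

0 (4/9 voted 1)


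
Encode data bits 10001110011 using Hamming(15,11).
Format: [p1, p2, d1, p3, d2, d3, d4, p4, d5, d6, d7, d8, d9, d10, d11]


Parity bits: p1=0, p2=1, p3=0, p4=1

011000011110011


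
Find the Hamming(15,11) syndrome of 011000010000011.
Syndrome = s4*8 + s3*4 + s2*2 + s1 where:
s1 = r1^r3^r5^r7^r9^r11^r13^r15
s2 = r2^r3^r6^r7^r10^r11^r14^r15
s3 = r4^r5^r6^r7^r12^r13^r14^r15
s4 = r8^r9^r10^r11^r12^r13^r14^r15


s1=0, s2=0, s3=0, s4=1

Syndrome = 8 (error at position 8)


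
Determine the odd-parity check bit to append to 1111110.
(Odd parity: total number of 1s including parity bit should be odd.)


Number of 1s in data: 6
Parity bit: 1

1


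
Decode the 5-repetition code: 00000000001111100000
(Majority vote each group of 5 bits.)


Groups: 00000, 00000, 11111, 00000
Majority votes: 0010

0010


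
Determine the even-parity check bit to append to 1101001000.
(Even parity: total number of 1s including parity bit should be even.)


Number of 1s in data: 4
Parity bit: 0

0


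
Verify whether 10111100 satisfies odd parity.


Number of 1s: 5

Yes, parity is correct (5 ones)


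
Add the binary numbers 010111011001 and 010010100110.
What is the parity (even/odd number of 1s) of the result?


010111011001 = 1497
010010100110 = 1190
Sum = 2687 = 101001111111
1s count = 9

odd parity (9 ones in 101001111111)


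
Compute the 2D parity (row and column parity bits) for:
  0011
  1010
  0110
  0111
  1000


Row parities: 00011
Column parities: 0000

Row P: 00011, Col P: 0000, Corner: 0


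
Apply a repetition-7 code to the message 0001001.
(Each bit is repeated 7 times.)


Each bit -> 7 copies

0000000000000000000001111111000000000000001111111


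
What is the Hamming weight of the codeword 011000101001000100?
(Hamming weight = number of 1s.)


Counting 1s in 011000101001000100

6


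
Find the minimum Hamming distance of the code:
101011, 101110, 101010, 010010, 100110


Comparing all pairs, minimum distance: 1
Can detect 0 errors, correct 0 errors

1


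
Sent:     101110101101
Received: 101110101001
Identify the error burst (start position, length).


XOR: 000000000100

Burst at position 9, length 1


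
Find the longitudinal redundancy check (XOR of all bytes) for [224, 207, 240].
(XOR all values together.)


XOR chain: 224 ^ 207 ^ 240 = 223

223


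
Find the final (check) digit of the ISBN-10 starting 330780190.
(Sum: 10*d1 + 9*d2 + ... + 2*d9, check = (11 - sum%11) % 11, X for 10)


Weighted sum: 185
185 mod 11 = 9

Check digit: 2


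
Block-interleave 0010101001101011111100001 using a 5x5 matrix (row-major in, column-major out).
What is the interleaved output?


Matrix:
  00101
  01001
  10101
  11111
  00001
Read columns: 0011001010101100001011111

0011001010101100001011111


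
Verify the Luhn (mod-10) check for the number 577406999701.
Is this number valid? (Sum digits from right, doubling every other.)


Luhn sum = 58
58 mod 10 = 8

Invalid (Luhn sum mod 10 = 8)


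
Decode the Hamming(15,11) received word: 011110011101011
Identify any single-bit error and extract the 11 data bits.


Syndrome = 6: error at position 6

Data: 11101101011 (corrected bit 6)


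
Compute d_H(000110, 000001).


XOR: 000111
Count of 1s: 3

3


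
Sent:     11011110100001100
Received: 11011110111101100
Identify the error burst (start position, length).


XOR: 00000000011100000

Burst at position 9, length 3


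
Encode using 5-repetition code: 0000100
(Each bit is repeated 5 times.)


Each bit -> 5 copies

00000000000000000000111110000000000


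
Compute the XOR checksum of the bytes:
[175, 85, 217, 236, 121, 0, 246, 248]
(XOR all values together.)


XOR chain: 175 ^ 85 ^ 217 ^ 236 ^ 121 ^ 0 ^ 246 ^ 248 = 184

184


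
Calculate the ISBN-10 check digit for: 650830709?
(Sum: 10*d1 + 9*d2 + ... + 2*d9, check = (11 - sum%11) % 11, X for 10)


Weighted sum: 225
225 mod 11 = 5

Check digit: 6


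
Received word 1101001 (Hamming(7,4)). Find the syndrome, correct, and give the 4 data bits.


Syndrome = 0: no error detected

Data: 0001 (no errors)


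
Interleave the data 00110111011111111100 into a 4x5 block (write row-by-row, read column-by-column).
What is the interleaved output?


Matrix:
  00110
  11101
  11111
  11100
Read columns: 01110111111110100110

01110111111110100110


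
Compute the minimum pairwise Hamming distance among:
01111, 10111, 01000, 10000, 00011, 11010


Comparing all pairs, minimum distance: 2
Can detect 1 errors, correct 0 errors

2


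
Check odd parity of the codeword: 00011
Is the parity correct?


Number of 1s: 2

No, parity error (2 ones)


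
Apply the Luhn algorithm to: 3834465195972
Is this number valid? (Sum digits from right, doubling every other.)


Luhn sum = 61
61 mod 10 = 1

Invalid (Luhn sum mod 10 = 1)


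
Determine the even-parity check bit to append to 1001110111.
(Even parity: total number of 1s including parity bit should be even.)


Number of 1s in data: 7
Parity bit: 1

1


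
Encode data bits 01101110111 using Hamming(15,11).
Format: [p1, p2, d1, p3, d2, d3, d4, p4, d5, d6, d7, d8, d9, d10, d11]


Parity bits: p1=1, p2=1, p3=1, p4=0

110111001110111


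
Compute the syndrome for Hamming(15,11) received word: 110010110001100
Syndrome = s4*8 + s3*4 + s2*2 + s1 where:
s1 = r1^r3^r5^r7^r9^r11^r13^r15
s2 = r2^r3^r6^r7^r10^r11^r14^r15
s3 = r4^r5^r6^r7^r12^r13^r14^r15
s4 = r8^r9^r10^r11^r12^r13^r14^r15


s1=0, s2=0, s3=0, s4=1

Syndrome = 8 (error at position 8)


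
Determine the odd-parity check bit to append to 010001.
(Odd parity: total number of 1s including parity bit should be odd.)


Number of 1s in data: 2
Parity bit: 1

1


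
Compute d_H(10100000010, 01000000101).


XOR: 11100000111
Count of 1s: 6

6


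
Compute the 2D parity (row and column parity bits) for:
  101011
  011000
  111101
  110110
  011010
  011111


Row parities: 001011
Column parities: 111101

Row P: 001011, Col P: 111101, Corner: 1


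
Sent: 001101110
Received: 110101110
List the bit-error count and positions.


XOR: 111000000

3 error(s) at position(s): 0, 1, 2


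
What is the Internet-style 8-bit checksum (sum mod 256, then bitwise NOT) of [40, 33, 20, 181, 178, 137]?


Sum = 589 mod 256 = 77
Complement = 178

178


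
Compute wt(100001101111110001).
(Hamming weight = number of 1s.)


Counting 1s in 100001101111110001

10


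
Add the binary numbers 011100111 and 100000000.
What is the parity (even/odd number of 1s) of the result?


011100111 = 231
100000000 = 256
Sum = 487 = 111100111
1s count = 7

odd parity (7 ones in 111100111)


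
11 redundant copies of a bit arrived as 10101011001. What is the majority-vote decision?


Ones: 6 out of 11
Threshold: 6

1 (6/11 voted 1)


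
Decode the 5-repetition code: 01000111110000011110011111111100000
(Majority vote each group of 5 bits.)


Groups: 01000, 11111, 00000, 11110, 01111, 11111, 00000
Majority votes: 0101110

0101110


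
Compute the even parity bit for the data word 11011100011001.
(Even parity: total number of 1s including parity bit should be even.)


Number of 1s in data: 8
Parity bit: 0

0


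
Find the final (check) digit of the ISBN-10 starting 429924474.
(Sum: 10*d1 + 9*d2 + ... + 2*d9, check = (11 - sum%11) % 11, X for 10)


Weighted sum: 270
270 mod 11 = 6

Check digit: 5


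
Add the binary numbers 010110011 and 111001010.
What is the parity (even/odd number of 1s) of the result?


010110011 = 179
111001010 = 458
Sum = 637 = 1001111101
1s count = 7

odd parity (7 ones in 1001111101)


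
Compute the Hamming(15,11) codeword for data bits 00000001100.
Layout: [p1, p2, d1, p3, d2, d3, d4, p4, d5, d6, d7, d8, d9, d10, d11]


Parity bits: p1=1, p2=0, p3=0, p4=0

100000000001100


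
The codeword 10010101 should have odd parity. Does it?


Number of 1s: 4

No, parity error (4 ones)


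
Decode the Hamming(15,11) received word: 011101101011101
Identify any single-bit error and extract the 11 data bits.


Syndrome = 8: error at position 8

Data: 10111011101 (corrected bit 8)


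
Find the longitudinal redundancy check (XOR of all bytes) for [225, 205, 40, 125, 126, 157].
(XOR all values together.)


XOR chain: 225 ^ 205 ^ 40 ^ 125 ^ 126 ^ 157 = 154

154


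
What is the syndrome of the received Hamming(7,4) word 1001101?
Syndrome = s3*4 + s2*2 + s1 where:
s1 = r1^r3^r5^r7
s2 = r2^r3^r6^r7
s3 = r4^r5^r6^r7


s1=1, s2=1, s3=1

Syndrome = 7 (error at position 7)
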